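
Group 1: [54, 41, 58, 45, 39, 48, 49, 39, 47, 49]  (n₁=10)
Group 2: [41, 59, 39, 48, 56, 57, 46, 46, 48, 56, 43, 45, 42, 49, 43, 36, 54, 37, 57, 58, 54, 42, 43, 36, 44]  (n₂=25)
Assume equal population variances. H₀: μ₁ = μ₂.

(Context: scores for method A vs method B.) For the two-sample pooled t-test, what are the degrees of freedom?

df = n₁ + n₂ − 2 = 10 + 25 − 2 = 33

degrees of freedom = 33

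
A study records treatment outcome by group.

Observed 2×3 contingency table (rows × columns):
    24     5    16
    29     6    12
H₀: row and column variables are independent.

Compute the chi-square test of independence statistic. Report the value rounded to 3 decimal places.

test statistic = 1.091

Row totals [45, 47], col totals [53, 11, 28], n=92
χ² = (24−25.92)²/25.92 + (5−5.38)²/5.38 + (16−13.70)²/13.70 + (29−27.08)²/27.08 + (6−5.62)²/5.62 + (12−14.30)²/14.30 = 1.0911
df = 2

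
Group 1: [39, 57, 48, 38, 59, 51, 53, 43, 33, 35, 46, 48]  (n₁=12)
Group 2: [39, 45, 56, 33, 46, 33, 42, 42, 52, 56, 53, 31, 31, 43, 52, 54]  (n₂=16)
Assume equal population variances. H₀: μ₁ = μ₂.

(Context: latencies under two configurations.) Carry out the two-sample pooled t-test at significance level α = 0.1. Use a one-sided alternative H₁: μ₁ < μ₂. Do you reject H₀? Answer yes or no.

reject H₀: no

x̄₁=45.833, s₁=8.441, n₁=12
x̄₂=44.250, s₂=9.000, n₂=16
s_p² = [11·8.441² + 15·9.000²]/26 = 76.8718
SE = √(s_p²·(1/12+1/16)) = 3.3482
t = (45.833−44.250)/3.3482 = 0.4729
df = 26
p-value (one-sided, H₁ less) = 0.67988
At α=0.1: p ≥ α → fail to reject H₀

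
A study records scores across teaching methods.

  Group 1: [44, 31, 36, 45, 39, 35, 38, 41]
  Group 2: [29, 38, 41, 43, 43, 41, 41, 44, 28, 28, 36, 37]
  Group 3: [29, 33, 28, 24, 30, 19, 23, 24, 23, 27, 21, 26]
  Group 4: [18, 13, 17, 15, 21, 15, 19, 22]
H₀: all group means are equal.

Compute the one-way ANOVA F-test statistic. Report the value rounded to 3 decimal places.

Group means [38.62, 37.42, 25.58, 17.50], grand mean 30.125
SSB = Σnᵢ(x̄ᵢ−x̄)² = 2738.667; SSW = ΣΣ(x−x̄ᵢ)² = 793.708
MSB = 2738.667/3 = 912.8889; MSW = 793.708/36 = 22.0475
F = MSB/MSW = 41.4056
df = (3, 36)

test statistic = 41.406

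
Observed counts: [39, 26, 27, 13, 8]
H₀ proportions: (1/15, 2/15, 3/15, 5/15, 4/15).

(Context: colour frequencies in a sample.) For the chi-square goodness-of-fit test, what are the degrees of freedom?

degrees of freedom = 4

df = k − 1 = 5 − 1 = 4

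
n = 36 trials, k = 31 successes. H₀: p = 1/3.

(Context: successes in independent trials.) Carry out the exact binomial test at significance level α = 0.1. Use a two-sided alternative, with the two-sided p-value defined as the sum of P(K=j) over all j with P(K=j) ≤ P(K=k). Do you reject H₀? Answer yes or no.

Exact binomial: n=36, k=31, p₀=1/3=0.3333
P(X=j) = C(n,j)·p₀^j·(1−p₀)^(n−j); p = Σ P(X=j) over j with P(X=j) ≤ P(X=31)
p-value (two-sided) = 0.00000
At α=0.1: p < α → reject H₀

reject H₀: yes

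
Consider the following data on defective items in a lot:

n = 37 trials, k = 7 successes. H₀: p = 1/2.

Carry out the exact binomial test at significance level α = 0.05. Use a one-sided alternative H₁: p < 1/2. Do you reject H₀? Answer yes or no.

Exact binomial: n=37, k=7, p₀=1/2=0.5000
P(X≤7) from Σ C(n,i)·p₀^i·(1−p₀)^(n−i)
p-value (one-sided, H₁ less) = 0.00010
At α=0.05: p < α → reject H₀

reject H₀: yes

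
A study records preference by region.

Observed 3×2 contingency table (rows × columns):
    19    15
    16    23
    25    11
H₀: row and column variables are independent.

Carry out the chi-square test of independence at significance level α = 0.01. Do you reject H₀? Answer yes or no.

Row totals [34, 39, 36], col totals [60, 49], n=109
χ² = (19−18.72)²/18.72 + (15−15.28)²/15.28 + (16−21.47)²/21.47 + (23−17.53)²/17.53 + (25−19.82)²/19.82 + (11−16.18)²/16.18 = 6.1237
df = 2
p-value (upper-tail) = 0.04680
At α=0.01: p ≥ α → fail to reject H₀

reject H₀: no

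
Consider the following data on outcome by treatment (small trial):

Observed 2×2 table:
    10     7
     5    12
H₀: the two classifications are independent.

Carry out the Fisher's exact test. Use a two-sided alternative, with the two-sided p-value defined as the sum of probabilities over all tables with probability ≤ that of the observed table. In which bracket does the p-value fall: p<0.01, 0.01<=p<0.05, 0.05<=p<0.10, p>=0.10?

p-value bracket: p>=0.10

Margins: r₁=17, r₂=17, c₁=15, c₂=19, n=34
p_obs = C(17,10)·C(17,5)/C(34,15); sum pmf over tables with pmf ≤ p_obs
p-value (two-sided) = 0.16632
→ bracket: p>=0.10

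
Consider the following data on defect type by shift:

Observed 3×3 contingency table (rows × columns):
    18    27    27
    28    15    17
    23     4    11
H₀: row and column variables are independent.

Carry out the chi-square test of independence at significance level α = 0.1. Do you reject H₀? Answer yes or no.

reject H₀: yes

Row totals [72, 60, 38], col totals [69, 46, 55], n=170
χ² = (18−29.22)²/29.22 + (27−19.48)²/19.48 + (27−23.29)²/23.29 + (28−24.35)²/24.35 + (15−16.24)²/16.24 + (17−19.41)²/19.41 + (23−15.42)²/15.42 + (4−10.28)²/10.28 + (11−12.29)²/12.29 = 16.4371
df = 4
p-value (upper-tail) = 0.00249
At α=0.1: p < α → reject H₀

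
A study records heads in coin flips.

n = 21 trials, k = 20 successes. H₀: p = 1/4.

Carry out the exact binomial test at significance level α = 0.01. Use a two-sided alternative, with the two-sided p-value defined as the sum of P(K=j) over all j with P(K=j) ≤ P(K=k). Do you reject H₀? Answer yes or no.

reject H₀: yes

Exact binomial: n=21, k=20, p₀=1/4=0.2500
P(X=j) = C(n,j)·p₀^j·(1−p₀)^(n−j); p = Σ P(X=j) over j with P(X=j) ≤ P(X=20)
p-value (two-sided) = 0.00000
At α=0.01: p < α → reject H₀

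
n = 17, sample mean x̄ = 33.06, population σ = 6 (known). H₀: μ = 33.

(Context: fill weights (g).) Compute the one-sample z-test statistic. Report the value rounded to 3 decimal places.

test statistic = 0.041

SE = σ/√n = 6/√17 = 1.4552
z = (x̄−μ₀)/SE = (33.06−33)/1.4552 = 0.0412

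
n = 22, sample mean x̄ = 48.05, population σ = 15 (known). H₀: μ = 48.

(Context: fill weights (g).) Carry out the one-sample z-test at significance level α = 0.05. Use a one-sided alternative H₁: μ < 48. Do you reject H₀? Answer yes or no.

reject H₀: no

SE = σ/√n = 15/√22 = 3.1980
z = (x̄−μ₀)/SE = (48.05−48)/3.1980 = 0.0156
p-value (one-sided, H₁ less) = 0.50624
At α=0.05: p ≥ α → fail to reject H₀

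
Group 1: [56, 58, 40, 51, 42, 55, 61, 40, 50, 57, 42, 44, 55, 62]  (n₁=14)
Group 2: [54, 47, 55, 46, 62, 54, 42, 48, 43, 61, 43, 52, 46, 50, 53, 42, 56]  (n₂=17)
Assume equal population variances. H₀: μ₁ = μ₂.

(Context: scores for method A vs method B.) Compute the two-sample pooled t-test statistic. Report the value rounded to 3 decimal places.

test statistic = 0.271

x̄₁=50.929, s₁=7.927, n₁=14
x̄₂=50.235, s₂=6.330, n₂=17
s_p² = [13·7.927² + 16·6.330²]/29 = 50.2754
SE = √(s_p²·(1/14+1/17)) = 2.5590
t = (50.929−50.235)/2.5590 = 0.2709
df = 29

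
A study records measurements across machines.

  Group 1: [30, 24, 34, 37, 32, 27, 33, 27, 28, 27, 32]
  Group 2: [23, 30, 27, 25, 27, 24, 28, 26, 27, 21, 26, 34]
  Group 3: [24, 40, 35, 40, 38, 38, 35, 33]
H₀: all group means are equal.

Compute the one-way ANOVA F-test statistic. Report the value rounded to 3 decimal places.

test statistic = 11.413

Group means [30.09, 26.50, 35.38], grand mean 30.065
SSB = Σnᵢ(x̄ᵢ−x̄)² = 378.087; SSW = ΣΣ(x−x̄ᵢ)² = 463.784
MSB = 378.087/2 = 189.0434; MSW = 463.784/28 = 16.5637
F = MSB/MSW = 11.4131
df = (2, 28)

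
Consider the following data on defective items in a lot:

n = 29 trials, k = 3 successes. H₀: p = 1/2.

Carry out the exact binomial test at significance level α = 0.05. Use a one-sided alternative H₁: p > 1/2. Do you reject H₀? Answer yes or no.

Exact binomial: n=29, k=3, p₀=1/2=0.5000
P(X≥3) from Σ C(n,i)·p₀^i·(1−p₀)^(n−i)
p-value (one-sided, H₁ greater) = 1.00000
At α=0.05: p ≥ α → fail to reject H₀

reject H₀: no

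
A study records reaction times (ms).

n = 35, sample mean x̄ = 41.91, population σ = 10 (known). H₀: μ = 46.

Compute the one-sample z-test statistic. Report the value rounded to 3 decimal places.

SE = σ/√n = 10/√35 = 1.6903
z = (x̄−μ₀)/SE = (41.91−46)/1.6903 = -2.4197

test statistic = -2.420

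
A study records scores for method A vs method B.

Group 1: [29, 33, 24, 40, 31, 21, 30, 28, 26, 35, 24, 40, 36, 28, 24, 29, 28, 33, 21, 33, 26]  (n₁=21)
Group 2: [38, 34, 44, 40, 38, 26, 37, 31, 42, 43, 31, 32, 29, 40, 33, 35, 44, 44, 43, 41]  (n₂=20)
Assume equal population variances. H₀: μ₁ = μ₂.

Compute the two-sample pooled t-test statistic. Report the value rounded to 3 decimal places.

x̄₁=29.476, s₁=5.474, n₁=21
x̄₂=37.250, s₂=5.571, n₂=20
s_p² = [20·5.474² + 19·5.571²]/39 = 30.4869
SE = √(s_p²·(1/21+1/20)) = 1.7251
t = (29.476−37.250)/1.7251 = -4.5062
df = 39

test statistic = -4.506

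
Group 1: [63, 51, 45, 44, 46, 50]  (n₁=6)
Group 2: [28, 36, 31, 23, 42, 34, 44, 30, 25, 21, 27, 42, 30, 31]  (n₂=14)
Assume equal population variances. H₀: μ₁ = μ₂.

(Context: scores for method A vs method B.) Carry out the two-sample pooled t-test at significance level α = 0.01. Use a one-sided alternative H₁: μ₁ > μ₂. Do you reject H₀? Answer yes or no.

x̄₁=49.833, s₁=7.026, n₁=6
x̄₂=31.714, s₂=7.151, n₂=14
s_p² = [5·7.026² + 13·7.151²]/18 = 50.6495
SE = √(s_p²·(1/6+1/14)) = 3.4727
t = (49.833−31.714)/3.4727 = 5.2176
df = 18
p-value (one-sided, H₁ greater) = 0.00003
At α=0.01: p < α → reject H₀

reject H₀: yes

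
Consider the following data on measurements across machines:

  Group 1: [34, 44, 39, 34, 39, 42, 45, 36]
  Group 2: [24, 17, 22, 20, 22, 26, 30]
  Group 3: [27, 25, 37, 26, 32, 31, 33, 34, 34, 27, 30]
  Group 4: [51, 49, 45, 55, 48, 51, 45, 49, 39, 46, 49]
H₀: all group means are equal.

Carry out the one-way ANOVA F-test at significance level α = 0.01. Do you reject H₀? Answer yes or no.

reject H₀: yes

Group means [39.12, 23.00, 30.55, 47.91], grand mean 36.135
SSB = Σnᵢ(x̄ᵢ−x̄)² = 3147.813; SSW = ΣΣ(x−x̄ᵢ)² = 558.511
MSB = 3147.813/3 = 1049.2710; MSW = 558.511/33 = 16.9246
F = MSB/MSW = 61.9968
df = (3, 33)
p-value (upper-tail) = 0.00000
At α=0.01: p < α → reject H₀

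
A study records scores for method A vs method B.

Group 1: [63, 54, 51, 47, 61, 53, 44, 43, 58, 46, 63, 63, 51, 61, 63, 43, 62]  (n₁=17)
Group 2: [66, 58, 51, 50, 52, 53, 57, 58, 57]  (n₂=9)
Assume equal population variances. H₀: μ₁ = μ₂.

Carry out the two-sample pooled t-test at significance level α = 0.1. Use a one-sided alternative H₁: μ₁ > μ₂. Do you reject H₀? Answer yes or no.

x̄₁=54.471, s₁=7.795, n₁=17
x̄₂=55.778, s₂=4.944, n₂=9
s_p² = [16·7.795² + 8·4.944²]/24 = 48.6580
SE = √(s_p²·(1/17+1/9)) = 2.8755
t = (54.471−55.778)/2.8755 = -0.4546
df = 24
p-value (one-sided, H₁ greater) = 0.67326
At α=0.1: p ≥ α → fail to reject H₀

reject H₀: no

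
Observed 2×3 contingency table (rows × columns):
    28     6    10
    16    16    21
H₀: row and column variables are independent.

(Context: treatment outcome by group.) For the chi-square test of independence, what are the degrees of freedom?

df = (r−1)(c−1) = (2−1)·(3−1) = 2

degrees of freedom = 2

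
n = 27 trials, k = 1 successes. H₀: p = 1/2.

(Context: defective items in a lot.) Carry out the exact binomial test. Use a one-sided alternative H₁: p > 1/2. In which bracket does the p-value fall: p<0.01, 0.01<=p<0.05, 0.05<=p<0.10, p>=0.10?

p-value bracket: p>=0.10

Exact binomial: n=27, k=1, p₀=1/2=0.5000
P(X≥1) from Σ C(n,i)·p₀^i·(1−p₀)^(n−i)
p-value (one-sided, H₁ greater) = 1.00000
→ bracket: p>=0.10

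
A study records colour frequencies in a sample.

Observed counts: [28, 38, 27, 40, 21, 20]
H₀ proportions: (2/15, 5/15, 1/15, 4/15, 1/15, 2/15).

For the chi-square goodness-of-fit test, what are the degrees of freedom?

df = k − 1 = 6 − 1 = 5

degrees of freedom = 5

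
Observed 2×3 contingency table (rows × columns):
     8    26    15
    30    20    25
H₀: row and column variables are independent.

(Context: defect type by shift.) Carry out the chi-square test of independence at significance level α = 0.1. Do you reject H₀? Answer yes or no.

Row totals [49, 75], col totals [38, 46, 40], n=124
χ² = (8−15.02)²/15.02 + (26−18.18)²/18.18 + (15−15.81)²/15.81 + (30−22.98)²/22.98 + (20−27.82)²/27.82 + (25−24.19)²/24.19 = 11.0538
df = 2
p-value (upper-tail) = 0.00398
At α=0.1: p < α → reject H₀

reject H₀: yes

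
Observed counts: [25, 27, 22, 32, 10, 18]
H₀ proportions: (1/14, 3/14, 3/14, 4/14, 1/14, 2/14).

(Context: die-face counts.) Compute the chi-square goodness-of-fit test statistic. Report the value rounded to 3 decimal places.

n = 134; E_i = n·p_i = [9.57, 28.71, 28.71, 38.29, 9.57, 19.14]
χ² = (25−9.57)²/9.57 + (27−28.71)²/28.71 + (22−28.71)²/28.71 + (32−38.29)²/38.29 + (10−9.57)²/9.57 + (18−19.14)²/19.14 = 27.6617
df = 5

test statistic = 27.662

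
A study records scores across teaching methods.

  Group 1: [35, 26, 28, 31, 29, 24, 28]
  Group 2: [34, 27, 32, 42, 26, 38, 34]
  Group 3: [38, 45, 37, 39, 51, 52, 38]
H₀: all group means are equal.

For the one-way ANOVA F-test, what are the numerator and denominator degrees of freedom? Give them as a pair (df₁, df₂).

k = 3 groups, N = 21 total
df = (k−1, N−k) = (3−1, 21−3) = (2, 18)

degrees of freedom = [2, 18]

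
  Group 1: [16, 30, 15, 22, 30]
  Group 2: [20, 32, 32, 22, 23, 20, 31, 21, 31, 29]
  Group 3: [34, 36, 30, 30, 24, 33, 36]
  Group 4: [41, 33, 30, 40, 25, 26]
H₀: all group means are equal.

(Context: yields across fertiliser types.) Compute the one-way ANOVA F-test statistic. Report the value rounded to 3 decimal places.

Group means [22.60, 26.10, 31.86, 32.50], grand mean 28.286
SSB = Σnᵢ(x̄ᵢ−x̄)² = 405.257; SSW = ΣΣ(x−x̄ᵢ)² = 806.457
MSB = 405.257/3 = 135.0857; MSW = 806.457/24 = 33.6024
F = MSB/MSW = 4.0201
df = (3, 24)

test statistic = 4.020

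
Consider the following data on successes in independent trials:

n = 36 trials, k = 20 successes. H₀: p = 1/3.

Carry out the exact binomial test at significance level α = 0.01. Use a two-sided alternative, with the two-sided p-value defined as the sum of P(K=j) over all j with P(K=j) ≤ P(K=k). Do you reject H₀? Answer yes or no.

reject H₀: yes

Exact binomial: n=36, k=20, p₀=1/3=0.3333
P(X=j) = C(n,j)·p₀^j·(1−p₀)^(n−j); p = Σ P(X=j) over j with P(X=j) ≤ P(X=20)
p-value (two-sided) = 0.00717
At α=0.01: p < α → reject H₀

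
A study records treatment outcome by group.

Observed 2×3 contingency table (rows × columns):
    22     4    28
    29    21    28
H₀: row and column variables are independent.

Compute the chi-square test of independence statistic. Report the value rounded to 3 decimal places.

Row totals [54, 78], col totals [51, 25, 56], n=132
χ² = (22−20.86)²/20.86 + (4−10.23)²/10.23 + (28−22.91)²/22.91 + (29−30.14)²/30.14 + (21−14.77)²/14.77 + (28−33.09)²/33.09 = 8.4360
df = 2

test statistic = 8.436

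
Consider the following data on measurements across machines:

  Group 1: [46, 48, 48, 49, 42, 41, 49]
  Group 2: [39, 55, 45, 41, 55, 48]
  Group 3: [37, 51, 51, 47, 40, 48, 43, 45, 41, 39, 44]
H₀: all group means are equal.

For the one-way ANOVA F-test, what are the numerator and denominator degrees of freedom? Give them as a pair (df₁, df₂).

degrees of freedom = [2, 21]

k = 3 groups, N = 24 total
df = (k−1, N−k) = (3−1, 24−3) = (2, 21)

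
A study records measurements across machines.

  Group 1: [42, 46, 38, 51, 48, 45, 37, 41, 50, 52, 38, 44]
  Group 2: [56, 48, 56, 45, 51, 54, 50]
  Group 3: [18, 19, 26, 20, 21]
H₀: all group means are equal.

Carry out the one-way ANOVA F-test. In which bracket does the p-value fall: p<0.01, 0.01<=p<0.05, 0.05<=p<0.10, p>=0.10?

p-value bracket: p<0.01

Group means [44.33, 51.43, 20.80], grand mean 41.500
SSB = Σnᵢ(x̄ᵢ−x̄)² = 2928.819; SSW = ΣΣ(x−x̄ᵢ)² = 445.181
MSB = 2928.819/2 = 1464.4095; MSW = 445.181/21 = 21.1991
F = MSB/MSW = 69.0789
df = (2, 21)
p-value (upper-tail) = 0.00000
→ bracket: p<0.01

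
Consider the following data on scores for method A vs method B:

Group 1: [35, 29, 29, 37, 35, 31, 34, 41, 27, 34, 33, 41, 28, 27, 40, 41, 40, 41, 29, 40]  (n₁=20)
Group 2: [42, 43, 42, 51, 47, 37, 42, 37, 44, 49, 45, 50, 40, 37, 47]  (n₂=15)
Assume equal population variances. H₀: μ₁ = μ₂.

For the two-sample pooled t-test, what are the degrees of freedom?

degrees of freedom = 33

df = n₁ + n₂ − 2 = 20 + 15 − 2 = 33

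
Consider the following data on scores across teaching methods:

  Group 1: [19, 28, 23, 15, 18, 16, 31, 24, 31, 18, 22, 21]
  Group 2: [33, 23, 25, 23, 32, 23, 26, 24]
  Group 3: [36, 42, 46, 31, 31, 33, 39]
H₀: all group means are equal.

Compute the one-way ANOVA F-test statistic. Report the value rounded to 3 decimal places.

Group means [22.17, 26.12, 36.86], grand mean 27.148
SSB = Σnᵢ(x̄ᵢ−x̄)² = 966.009; SSW = ΣΣ(x−x̄ᵢ)² = 645.399
MSB = 966.009/2 = 483.0043; MSW = 645.399/24 = 26.8916
F = MSB/MSW = 17.9611
df = (2, 24)

test statistic = 17.961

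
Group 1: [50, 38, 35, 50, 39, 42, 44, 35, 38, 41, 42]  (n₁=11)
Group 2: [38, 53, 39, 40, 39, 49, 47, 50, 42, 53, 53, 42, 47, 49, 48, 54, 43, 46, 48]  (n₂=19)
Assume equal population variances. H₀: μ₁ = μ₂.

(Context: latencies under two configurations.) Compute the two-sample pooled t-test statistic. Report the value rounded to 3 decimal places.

x̄₁=41.273, s₁=5.159, n₁=11
x̄₂=46.316, s₂=5.229, n₂=19
s_p² = [10·5.159² + 18·5.229²]/28 = 27.0817
SE = √(s_p²·(1/11+1/19)) = 1.9716
t = (41.273−46.316)/1.9716 = -2.5578
df = 28

test statistic = -2.558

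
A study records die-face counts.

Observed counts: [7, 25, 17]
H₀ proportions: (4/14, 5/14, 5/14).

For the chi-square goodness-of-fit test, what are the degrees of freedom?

degrees of freedom = 2

df = k − 1 = 3 − 1 = 2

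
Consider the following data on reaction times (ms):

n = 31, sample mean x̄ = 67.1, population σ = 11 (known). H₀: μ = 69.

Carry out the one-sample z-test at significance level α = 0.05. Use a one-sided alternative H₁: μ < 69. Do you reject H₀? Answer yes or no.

SE = σ/√n = 11/√31 = 1.9757
z = (x̄−μ₀)/SE = (67.1−69)/1.9757 = -0.9617
p-value (one-sided, H₁ less) = 0.16810
At α=0.05: p ≥ α → fail to reject H₀

reject H₀: no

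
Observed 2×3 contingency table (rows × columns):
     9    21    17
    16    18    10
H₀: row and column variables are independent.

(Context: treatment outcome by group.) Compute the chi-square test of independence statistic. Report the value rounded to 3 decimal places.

test statistic = 3.911

Row totals [47, 44], col totals [25, 39, 27], n=91
χ² = (9−12.91)²/12.91 + (21−20.14)²/20.14 + (17−13.95)²/13.95 + (16−12.09)²/12.09 + (18−18.86)²/18.86 + (10−13.05)²/13.05 = 3.9109
df = 2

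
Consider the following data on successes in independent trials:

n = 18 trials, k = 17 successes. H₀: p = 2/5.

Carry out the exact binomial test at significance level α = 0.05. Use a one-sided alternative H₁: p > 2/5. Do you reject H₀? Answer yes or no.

reject H₀: yes

Exact binomial: n=18, k=17, p₀=2/5=0.4000
P(X≥17) from Σ C(n,i)·p₀^i·(1−p₀)^(n−i)
p-value (one-sided, H₁ greater) = 0.00000
At α=0.05: p < α → reject H₀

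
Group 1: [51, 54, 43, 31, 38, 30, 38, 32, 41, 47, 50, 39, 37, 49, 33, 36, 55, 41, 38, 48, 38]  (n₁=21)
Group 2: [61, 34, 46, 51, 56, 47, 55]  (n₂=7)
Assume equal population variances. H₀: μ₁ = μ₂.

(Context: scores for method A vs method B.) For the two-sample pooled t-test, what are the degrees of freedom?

degrees of freedom = 26

df = n₁ + n₂ − 2 = 21 + 7 − 2 = 26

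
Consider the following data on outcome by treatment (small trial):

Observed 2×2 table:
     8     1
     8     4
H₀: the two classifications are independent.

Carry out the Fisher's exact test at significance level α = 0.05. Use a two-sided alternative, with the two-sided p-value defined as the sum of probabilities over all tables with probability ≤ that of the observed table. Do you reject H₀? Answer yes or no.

Margins: r₁=9, r₂=12, c₁=16, c₂=5, n=21
p_obs = C(9,8)·C(12,8)/C(21,16); sum pmf over tables with pmf ≤ p_obs
p-value (two-sided) = 0.33835
At α=0.05: p ≥ α → fail to reject H₀

reject H₀: no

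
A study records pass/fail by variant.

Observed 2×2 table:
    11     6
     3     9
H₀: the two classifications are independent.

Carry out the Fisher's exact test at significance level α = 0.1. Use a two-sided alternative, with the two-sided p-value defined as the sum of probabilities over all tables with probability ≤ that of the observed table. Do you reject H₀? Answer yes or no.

Margins: r₁=17, r₂=12, c₁=14, c₂=15, n=29
p_obs = C(17,11)·C(12,3)/C(29,14); sum pmf over tables with pmf ≤ p_obs
p-value (two-sided) = 0.06043
At α=0.1: p < α → reject H₀

reject H₀: yes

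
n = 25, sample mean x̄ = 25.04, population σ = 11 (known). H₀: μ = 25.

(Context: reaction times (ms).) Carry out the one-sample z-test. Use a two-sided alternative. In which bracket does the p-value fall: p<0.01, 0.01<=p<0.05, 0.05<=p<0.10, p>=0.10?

p-value bracket: p>=0.10

SE = σ/√n = 11/√25 = 2.2000
z = (x̄−μ₀)/SE = (25.04−25)/2.2000 = 0.0182
p-value (two-sided) = 0.98549
→ bracket: p>=0.10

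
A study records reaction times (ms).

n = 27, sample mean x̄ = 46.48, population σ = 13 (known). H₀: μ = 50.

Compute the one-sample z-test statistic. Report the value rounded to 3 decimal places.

SE = σ/√n = 13/√27 = 2.5019
z = (x̄−μ₀)/SE = (46.48−50)/2.5019 = -1.4070

test statistic = -1.407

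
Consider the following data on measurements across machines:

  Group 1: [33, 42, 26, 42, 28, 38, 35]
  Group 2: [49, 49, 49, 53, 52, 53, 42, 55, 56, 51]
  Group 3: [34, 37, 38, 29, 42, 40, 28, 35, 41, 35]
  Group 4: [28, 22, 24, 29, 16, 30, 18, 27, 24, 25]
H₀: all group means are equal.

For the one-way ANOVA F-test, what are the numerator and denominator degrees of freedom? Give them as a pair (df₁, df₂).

k = 4 groups, N = 37 total
df = (k−1, N−k) = (4−1, 37−4) = (3, 33)

degrees of freedom = [3, 33]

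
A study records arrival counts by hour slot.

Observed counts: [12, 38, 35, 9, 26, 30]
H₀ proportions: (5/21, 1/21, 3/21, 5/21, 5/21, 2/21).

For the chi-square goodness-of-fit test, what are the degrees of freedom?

df = k − 1 = 6 − 1 = 5

degrees of freedom = 5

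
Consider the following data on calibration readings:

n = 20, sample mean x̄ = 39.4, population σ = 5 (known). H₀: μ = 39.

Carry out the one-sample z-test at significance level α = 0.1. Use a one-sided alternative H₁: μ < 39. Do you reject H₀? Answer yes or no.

reject H₀: no

SE = σ/√n = 5/√20 = 1.1180
z = (x̄−μ₀)/SE = (39.4−39)/1.1180 = 0.3578
p-value (one-sided, H₁ less) = 0.63974
At α=0.1: p ≥ α → fail to reject H₀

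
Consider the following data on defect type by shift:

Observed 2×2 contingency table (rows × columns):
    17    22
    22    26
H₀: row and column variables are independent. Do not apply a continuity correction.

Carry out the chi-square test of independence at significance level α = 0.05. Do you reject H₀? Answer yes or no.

Row totals [39, 48], col totals [39, 48], n=87
χ² = (17−17.48)²/17.48 + (22−21.52)²/21.52 + (22−21.52)²/21.52 + (26−26.48)²/26.48 = 0.0438
df = 1
p-value (upper-tail) = 0.83424
At α=0.05: p ≥ α → fail to reject H₀

reject H₀: no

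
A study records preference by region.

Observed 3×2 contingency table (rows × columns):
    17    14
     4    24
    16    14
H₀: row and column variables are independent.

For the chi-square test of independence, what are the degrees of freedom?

df = (r−1)(c−1) = (3−1)·(2−1) = 2

degrees of freedom = 2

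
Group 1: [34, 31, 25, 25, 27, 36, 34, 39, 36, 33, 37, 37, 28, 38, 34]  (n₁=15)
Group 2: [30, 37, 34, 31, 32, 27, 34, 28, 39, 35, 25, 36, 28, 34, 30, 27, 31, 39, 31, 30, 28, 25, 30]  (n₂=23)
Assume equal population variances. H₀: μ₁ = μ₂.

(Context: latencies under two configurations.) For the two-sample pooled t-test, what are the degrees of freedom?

df = n₁ + n₂ − 2 = 15 + 23 − 2 = 36

degrees of freedom = 36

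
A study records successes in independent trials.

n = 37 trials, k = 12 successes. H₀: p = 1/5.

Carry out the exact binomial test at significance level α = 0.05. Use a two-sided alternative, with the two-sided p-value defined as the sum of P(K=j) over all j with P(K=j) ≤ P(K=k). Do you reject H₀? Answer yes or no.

reject H₀: no

Exact binomial: n=37, k=12, p₀=1/5=0.2000
P(X=j) = C(n,j)·p₀^j·(1−p₀)^(n−j); p = Σ P(X=j) over j with P(X=j) ≤ P(X=12)
p-value (two-sided) = 0.06519
At α=0.05: p ≥ α → fail to reject H₀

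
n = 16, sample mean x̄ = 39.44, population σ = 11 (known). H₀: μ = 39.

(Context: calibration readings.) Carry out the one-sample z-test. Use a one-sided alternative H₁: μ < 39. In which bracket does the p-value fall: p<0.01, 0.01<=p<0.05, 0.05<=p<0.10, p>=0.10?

SE = σ/√n = 11/√16 = 2.7500
z = (x̄−μ₀)/SE = (39.44−39)/2.7500 = 0.1600
p-value (one-sided, H₁ less) = 0.56356
→ bracket: p>=0.10

p-value bracket: p>=0.10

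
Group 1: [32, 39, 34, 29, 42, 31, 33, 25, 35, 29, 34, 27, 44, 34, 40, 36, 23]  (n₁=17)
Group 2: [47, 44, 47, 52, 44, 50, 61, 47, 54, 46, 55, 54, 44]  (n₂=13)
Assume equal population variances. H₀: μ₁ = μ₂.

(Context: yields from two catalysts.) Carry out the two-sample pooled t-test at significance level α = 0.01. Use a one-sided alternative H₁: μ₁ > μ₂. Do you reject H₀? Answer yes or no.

reject H₀: no

x̄₁=33.353, s₁=5.798, n₁=17
x̄₂=49.615, s₂=5.253, n₂=13
s_p² = [16·5.798² + 12·5.253²]/28 = 31.0343
SE = √(s_p²·(1/17+1/13)) = 2.0525
t = (33.353−49.615)/2.0525 = -7.9232
df = 28
p-value (one-sided, H₁ greater) = 1.00000
At α=0.01: p ≥ α → fail to reject H₀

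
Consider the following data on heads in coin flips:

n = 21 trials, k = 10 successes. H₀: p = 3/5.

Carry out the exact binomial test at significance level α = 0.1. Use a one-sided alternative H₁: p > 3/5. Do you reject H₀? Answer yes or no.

reject H₀: no

Exact binomial: n=21, k=10, p₀=3/5=0.6000
P(X≥10) from Σ C(n,i)·p₀^i·(1−p₀)^(n−i)
p-value (one-sided, H₁ greater) = 0.91508
At α=0.1: p ≥ α → fail to reject H₀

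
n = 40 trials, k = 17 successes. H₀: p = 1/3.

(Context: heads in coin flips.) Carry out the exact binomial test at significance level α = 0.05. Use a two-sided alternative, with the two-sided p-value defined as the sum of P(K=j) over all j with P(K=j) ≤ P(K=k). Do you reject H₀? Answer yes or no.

Exact binomial: n=40, k=17, p₀=1/3=0.3333
P(X=j) = C(n,j)·p₀^j·(1−p₀)^(n−j); p = Σ P(X=j) over j with P(X=j) ≤ P(X=17)
p-value (two-sided) = 0.24100
At α=0.05: p ≥ α → fail to reject H₀

reject H₀: no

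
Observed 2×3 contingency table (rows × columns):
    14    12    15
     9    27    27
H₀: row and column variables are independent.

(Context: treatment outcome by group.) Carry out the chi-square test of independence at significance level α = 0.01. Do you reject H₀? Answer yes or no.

Row totals [41, 63], col totals [23, 39, 42], n=104
χ² = (14−9.07)²/9.07 + (12−15.38)²/15.38 + (15−16.56)²/16.56 + (9−13.93)²/13.93 + (27−23.62)²/23.62 + (27−25.44)²/25.44 = 5.8947
df = 2
p-value (upper-tail) = 0.05248
At α=0.01: p ≥ α → fail to reject H₀

reject H₀: no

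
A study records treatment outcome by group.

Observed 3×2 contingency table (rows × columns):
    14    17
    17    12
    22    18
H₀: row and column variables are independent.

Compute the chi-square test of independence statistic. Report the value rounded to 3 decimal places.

test statistic = 1.197

Row totals [31, 29, 40], col totals [53, 47], n=100
χ² = (14−16.43)²/16.43 + (17−14.57)²/14.57 + (17−15.37)²/15.37 + (12−13.63)²/13.63 + (22−21.20)²/21.20 + (18−18.80)²/18.80 = 1.1967
df = 2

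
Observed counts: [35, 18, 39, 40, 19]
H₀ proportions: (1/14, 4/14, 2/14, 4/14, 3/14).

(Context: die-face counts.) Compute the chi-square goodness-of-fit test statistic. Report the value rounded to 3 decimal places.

test statistic = 88.839

n = 151; E_i = n·p_i = [10.79, 43.14, 21.57, 43.14, 32.36]
χ² = (35−10.79)²/10.79 + (18−43.14)²/43.14 + (39−21.57)²/21.57 + (40−43.14)²/43.14 + (19−32.36)²/32.36 = 88.8389
df = 4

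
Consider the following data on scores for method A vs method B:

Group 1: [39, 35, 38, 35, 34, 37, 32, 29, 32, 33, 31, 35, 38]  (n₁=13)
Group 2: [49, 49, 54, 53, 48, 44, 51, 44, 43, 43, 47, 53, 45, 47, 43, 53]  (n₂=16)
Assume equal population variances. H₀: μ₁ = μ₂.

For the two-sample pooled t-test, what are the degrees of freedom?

df = n₁ + n₂ − 2 = 13 + 16 − 2 = 27

degrees of freedom = 27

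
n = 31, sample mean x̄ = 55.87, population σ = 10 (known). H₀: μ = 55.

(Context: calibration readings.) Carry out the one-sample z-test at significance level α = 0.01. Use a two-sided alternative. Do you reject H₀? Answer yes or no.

SE = σ/√n = 10/√31 = 1.7961
z = (x̄−μ₀)/SE = (55.87−55)/1.7961 = 0.4844
p-value (two-sided) = 0.62811
At α=0.01: p ≥ α → fail to reject H₀

reject H₀: no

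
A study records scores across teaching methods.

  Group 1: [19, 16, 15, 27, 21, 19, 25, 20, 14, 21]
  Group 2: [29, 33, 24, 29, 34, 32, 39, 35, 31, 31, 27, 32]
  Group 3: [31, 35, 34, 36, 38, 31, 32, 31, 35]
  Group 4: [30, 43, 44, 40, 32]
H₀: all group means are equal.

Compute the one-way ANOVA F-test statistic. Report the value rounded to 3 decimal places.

Group means [19.70, 31.33, 33.67, 37.80], grand mean 29.583
SSB = Σnᵢ(x̄ᵢ−x̄)² = 1501.183; SSW = ΣΣ(x−x̄ᵢ)² = 537.567
MSB = 1501.183/3 = 500.3944; MSW = 537.567/32 = 16.7990
F = MSB/MSW = 29.7872
df = (3, 32)

test statistic = 29.787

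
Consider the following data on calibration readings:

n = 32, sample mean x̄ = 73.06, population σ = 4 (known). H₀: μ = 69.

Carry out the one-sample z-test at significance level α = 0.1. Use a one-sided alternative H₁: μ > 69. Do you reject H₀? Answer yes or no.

SE = σ/√n = 4/√32 = 0.7071
z = (x̄−μ₀)/SE = (73.06−69)/0.7071 = 5.7417
p-value (one-sided, H₁ greater) = 0.00000
At α=0.1: p < α → reject H₀

reject H₀: yes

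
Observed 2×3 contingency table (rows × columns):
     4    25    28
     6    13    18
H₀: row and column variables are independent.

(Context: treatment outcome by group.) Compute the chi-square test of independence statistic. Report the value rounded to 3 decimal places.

test statistic = 2.208

Row totals [57, 37], col totals [10, 38, 46], n=94
χ² = (4−6.06)²/6.06 + (25−23.04)²/23.04 + (28−27.89)²/27.89 + (6−3.94)²/3.94 + (13−14.96)²/14.96 + (18−18.11)²/18.11 = 2.2080
df = 2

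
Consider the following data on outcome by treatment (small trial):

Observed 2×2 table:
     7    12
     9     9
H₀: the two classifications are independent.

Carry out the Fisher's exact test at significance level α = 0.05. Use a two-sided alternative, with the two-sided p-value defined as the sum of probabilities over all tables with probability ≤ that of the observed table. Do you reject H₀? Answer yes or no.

reject H₀: no

Margins: r₁=19, r₂=18, c₁=16, c₂=21, n=37
p_obs = C(19,7)·C(18,9)/C(37,16); sum pmf over tables with pmf ≤ p_obs
p-value (two-sided) = 0.51481
At α=0.05: p ≥ α → fail to reject H₀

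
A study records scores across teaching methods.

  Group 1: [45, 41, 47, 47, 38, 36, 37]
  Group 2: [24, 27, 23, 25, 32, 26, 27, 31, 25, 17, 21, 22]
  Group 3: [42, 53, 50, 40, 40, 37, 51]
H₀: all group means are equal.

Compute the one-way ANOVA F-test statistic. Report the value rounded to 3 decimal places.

Group means [41.57, 25.00, 44.71], grand mean 34.769
SSB = Σnᵢ(x̄ᵢ−x̄)² = 2161.473; SSW = ΣΣ(x−x̄ᵢ)² = 571.143
MSB = 2161.473/2 = 1080.7363; MSW = 571.143/23 = 24.8323
F = MSB/MSW = 43.5214
df = (2, 23)

test statistic = 43.521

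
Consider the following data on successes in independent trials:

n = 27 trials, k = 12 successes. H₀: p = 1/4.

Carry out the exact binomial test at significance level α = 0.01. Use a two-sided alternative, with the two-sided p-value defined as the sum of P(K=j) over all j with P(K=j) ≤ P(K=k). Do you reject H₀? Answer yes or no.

reject H₀: no

Exact binomial: n=27, k=12, p₀=1/4=0.2500
P(X=j) = C(n,j)·p₀^j·(1−p₀)^(n−j); p = Σ P(X=j) over j with P(X=j) ≤ P(X=12)
p-value (two-sided) = 0.02586
At α=0.01: p ≥ α → fail to reject H₀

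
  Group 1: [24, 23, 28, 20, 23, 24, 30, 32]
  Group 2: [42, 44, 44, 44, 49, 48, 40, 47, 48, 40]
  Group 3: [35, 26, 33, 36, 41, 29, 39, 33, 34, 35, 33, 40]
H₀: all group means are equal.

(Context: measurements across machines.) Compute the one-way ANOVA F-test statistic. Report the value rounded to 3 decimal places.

Group means [25.50, 44.60, 34.50], grand mean 35.467
SSB = Σnᵢ(x̄ᵢ−x̄)² = 1640.067; SSW = ΣΣ(x−x̄ᵢ)² = 419.400
MSB = 1640.067/2 = 820.0333; MSW = 419.400/27 = 15.5333
F = MSB/MSW = 52.7918
df = (2, 27)

test statistic = 52.792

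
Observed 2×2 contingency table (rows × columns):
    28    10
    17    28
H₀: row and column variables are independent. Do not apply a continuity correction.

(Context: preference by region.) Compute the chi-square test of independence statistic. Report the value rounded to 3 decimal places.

Row totals [38, 45], col totals [45, 38], n=83
χ² = (28−20.60)²/20.60 + (10−17.40)²/17.40 + (17−24.40)²/24.40 + (28−20.60)²/20.60 = 10.7010
df = 1

test statistic = 10.701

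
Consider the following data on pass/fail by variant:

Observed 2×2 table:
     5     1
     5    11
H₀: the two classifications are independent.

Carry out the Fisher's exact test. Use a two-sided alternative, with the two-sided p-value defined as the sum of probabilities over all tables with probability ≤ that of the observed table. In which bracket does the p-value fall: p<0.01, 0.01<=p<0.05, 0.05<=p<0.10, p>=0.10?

p-value bracket: 0.05<=p<0.10

Margins: r₁=6, r₂=16, c₁=10, c₂=12, n=22
p_obs = C(6,5)·C(16,5)/C(22,10); sum pmf over tables with pmf ≤ p_obs
p-value (two-sided) = 0.05573
→ bracket: 0.05<=p<0.10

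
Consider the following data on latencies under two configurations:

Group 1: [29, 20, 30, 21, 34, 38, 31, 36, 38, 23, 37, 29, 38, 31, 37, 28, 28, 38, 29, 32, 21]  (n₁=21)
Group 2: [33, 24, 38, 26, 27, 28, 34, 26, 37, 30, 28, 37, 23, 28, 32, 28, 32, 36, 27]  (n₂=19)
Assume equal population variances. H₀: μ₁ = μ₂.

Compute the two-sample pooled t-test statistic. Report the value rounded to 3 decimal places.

test statistic = 0.380

x̄₁=30.857, s₁=5.994, n₁=21
x̄₂=30.211, s₂=4.602, n₂=19
s_p² = [20·5.994² + 18·4.602²]/38 = 28.9402
SE = √(s_p²·(1/21+1/19)) = 1.7033
t = (30.857−30.211)/1.7033 = 0.3796
df = 38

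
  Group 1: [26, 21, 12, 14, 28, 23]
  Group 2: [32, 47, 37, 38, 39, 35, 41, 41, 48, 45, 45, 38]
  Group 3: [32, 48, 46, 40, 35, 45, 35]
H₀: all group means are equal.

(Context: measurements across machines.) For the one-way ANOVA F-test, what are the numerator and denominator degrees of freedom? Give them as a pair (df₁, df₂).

k = 3 groups, N = 25 total
df = (k−1, N−k) = (3−1, 25−3) = (2, 22)

degrees of freedom = [2, 22]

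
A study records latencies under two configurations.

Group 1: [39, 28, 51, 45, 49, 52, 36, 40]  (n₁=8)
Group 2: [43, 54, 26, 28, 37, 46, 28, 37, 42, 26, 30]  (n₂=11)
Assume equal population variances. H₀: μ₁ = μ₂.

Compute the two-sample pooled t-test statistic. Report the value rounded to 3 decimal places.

x̄₁=42.500, s₁=8.298, n₁=8
x̄₂=36.091, s₂=9.354, n₂=11
s_p² = [7·8.298² + 10·9.354²]/17 = 79.8182
SE = √(s_p²·(1/8+1/11)) = 4.1513
t = (42.500−36.091)/4.1513 = 1.5439
df = 17

test statistic = 1.544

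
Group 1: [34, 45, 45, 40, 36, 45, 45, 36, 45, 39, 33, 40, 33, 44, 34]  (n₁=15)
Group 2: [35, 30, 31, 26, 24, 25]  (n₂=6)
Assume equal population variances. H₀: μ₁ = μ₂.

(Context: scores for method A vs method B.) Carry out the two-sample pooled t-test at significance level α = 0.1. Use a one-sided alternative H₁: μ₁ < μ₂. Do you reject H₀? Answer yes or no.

reject H₀: no

x̄₁=39.600, s₁=4.940, n₁=15
x̄₂=28.500, s₂=4.231, n₂=6
s_p² = [14·4.940² + 5·4.231²]/19 = 22.6895
SE = √(s_p²·(1/15+1/6)) = 2.3009
t = (39.600−28.500)/2.3009 = 4.8242
df = 19
p-value (one-sided, H₁ less) = 0.99994
At α=0.1: p ≥ α → fail to reject H₀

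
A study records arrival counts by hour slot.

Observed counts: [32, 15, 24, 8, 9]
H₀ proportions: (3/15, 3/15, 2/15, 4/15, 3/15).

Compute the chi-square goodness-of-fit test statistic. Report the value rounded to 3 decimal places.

n = 88; E_i = n·p_i = [17.60, 17.60, 11.73, 23.47, 17.60]
χ² = (32−17.60)²/17.60 + (15−17.60)²/17.60 + (24−11.73)²/11.73 + (8−23.47)²/23.47 + (9−17.60)²/17.60 = 39.3864
df = 4

test statistic = 39.386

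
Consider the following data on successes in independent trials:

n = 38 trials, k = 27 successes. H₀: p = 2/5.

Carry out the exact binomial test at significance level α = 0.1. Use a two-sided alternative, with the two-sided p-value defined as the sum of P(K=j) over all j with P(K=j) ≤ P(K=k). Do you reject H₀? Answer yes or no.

Exact binomial: n=38, k=27, p₀=2/5=0.4000
P(X=j) = C(n,j)·p₀^j·(1−p₀)^(n−j); p = Σ P(X=j) over j with P(X=j) ≤ P(X=27)
p-value (two-sided) = 0.00017
At α=0.1: p < α → reject H₀

reject H₀: yes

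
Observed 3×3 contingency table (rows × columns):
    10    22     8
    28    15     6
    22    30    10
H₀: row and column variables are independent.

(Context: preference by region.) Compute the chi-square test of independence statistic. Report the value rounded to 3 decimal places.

Row totals [40, 49, 62], col totals [60, 67, 24], n=151
χ² = (10−15.89)²/15.89 + (22−17.75)²/17.75 + (8−6.36)²/6.36 + (28−19.47)²/19.47 + (15−21.74)²/21.74 + (6−7.79)²/7.79 + (22−24.64)²/24.64 + (30−27.51)²/27.51 + (10−9.85)²/9.85 = 10.3759
df = 4

test statistic = 10.376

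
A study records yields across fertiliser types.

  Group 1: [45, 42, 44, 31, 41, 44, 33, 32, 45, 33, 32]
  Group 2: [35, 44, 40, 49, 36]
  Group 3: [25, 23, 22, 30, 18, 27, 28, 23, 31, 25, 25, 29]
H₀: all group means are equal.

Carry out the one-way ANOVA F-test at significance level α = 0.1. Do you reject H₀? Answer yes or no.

reject H₀: yes

Group means [38.36, 40.80, 25.50], grand mean 33.286
SSB = Σnᵢ(x̄ᵢ−x̄)² = 1293.369; SSW = ΣΣ(x−x̄ᵢ)² = 652.345
MSB = 1293.369/2 = 646.6844; MSW = 652.345/25 = 26.0938
F = MSB/MSW = 24.7831
df = (2, 25)
p-value (upper-tail) = 0.00000
At α=0.1: p < α → reject H₀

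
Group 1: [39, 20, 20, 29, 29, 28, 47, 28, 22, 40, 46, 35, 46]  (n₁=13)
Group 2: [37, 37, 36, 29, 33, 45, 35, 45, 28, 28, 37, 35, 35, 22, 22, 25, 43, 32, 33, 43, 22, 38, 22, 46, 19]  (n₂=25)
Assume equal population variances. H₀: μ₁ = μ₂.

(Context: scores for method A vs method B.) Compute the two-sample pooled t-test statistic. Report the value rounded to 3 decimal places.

x̄₁=33.000, s₁=9.849, n₁=13
x̄₂=33.080, s₂=8.067, n₂=25
s_p² = [12·9.849² + 24·8.067²]/36 = 75.7178
SE = √(s_p²·(1/13+1/25)) = 2.9754
t = (33.000−33.080)/2.9754 = -0.0269
df = 36

test statistic = -0.027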